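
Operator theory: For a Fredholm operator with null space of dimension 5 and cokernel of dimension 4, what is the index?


The Fredholm index is defined as ind(T) = dim(ker T) - dim(coker T)
= 5 - 4
= 1

1


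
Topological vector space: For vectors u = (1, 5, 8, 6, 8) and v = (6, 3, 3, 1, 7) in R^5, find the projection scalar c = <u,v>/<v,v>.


Computing <u,v> = 1*6 + 5*3 + 8*3 + 6*1 + 8*7 = 107
Computing <v,v> = 6^2 + 3^2 + 3^2 + 1^2 + 7^2 = 104
Projection coefficient = 107/104 = 1.0288

1.0288


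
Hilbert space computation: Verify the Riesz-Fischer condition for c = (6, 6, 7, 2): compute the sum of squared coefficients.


sum |c_n|^2 = 6^2 + 6^2 + 7^2 + 2^2
= 36 + 36 + 49 + 4
= 125

125


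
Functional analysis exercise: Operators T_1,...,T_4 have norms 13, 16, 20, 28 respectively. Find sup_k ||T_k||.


By the Uniform Boundedness Principle, the supremum of norms is finite.
sup_k ||T_k|| = max(13, 16, 20, 28) = 28

28


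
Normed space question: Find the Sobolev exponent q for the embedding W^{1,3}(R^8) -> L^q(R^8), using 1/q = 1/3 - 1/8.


Using the Sobolev embedding formula: 1/q = 1/p - k/n
1/q = 1/3 - 1/8 = 5/24
q = 1/(5/24) = 24/5 = 4.8000

4.8000


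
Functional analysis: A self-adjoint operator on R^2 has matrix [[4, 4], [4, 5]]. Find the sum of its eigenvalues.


For a self-adjoint (symmetric) matrix, the eigenvalues are real.
The sum of eigenvalues equals the trace of the matrix.
trace = 4 + 5 = 9

9


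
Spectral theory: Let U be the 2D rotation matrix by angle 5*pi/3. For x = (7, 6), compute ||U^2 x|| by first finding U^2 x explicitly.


U is a rotation by theta = 5*pi/3
U^2 = rotation by 2*theta = 10*pi/3 = 4*pi/3 (mod 2*pi)
cos(4*pi/3) = -0.5000, sin(4*pi/3) = -0.8660
U^2 x = (-0.5000 * 7 - -0.8660 * 6, -0.8660 * 7 + -0.5000 * 6)
= (1.6962, -9.0622)
||U^2 x|| = sqrt(1.6962^2 + (-9.0622)^2) = sqrt(85.0000) = 9.2195

9.2195


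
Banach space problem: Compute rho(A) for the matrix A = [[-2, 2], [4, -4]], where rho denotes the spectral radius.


For a 2x2 matrix, eigenvalues satisfy lambda^2 - (trace)*lambda + det = 0
trace = -2 + -4 = -6
det = -2*-4 - 2*4 = 0
discriminant = (-6)^2 - 4*(0) = 36
spectral radius = max |eigenvalue| = 6.0000

6.0000


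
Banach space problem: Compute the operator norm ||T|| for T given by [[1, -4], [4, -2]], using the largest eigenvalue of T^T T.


A^T A = [[17, -12], [-12, 20]]
trace(A^T A) = 37, det(A^T A) = 196
discriminant = 37^2 - 4*196 = 585
Largest eigenvalue of A^T A = (trace + sqrt(disc))/2 = 30.5934
||T|| = sqrt(30.5934) = 5.5311

5.5311


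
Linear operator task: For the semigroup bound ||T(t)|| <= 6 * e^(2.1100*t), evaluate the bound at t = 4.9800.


||T(4.9800)|| <= 6 * exp(2.1100 * 4.9800)
= 6 * exp(10.5078)
= 6 * 36599.8712
= 219599.2271

219599.2271


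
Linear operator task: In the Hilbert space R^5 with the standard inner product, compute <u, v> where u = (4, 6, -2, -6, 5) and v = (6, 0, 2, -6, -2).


Computing the standard inner product <u, v> = sum u_i * v_i
= 4*6 + 6*0 + -2*2 + -6*-6 + 5*-2
= 24 + 0 + -4 + 36 + -10
= 46

46


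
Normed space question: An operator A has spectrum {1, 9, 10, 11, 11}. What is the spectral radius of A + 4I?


Spectrum of A + 4I = {5, 13, 14, 15, 15}
Spectral radius = max |lambda| over the shifted spectrum
= max(5, 13, 14, 15, 15) = 15

15


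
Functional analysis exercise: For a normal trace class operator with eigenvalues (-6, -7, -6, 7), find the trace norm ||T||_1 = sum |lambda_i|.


For a normal operator, singular values equal |eigenvalues|.
Trace norm = sum |lambda_i| = 6 + 7 + 6 + 7
= 26

26


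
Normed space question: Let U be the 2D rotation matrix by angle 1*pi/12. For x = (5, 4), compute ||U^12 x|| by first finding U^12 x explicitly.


U is a rotation by theta = 1*pi/12
U^12 = rotation by 12*theta = 12*pi/12
cos(12*pi/12) = -1.0000, sin(12*pi/12) = 0.0000
U^12 x = (-1.0000 * 5 - 0.0000 * 4, 0.0000 * 5 + -1.0000 * 4)
= (-5.0000, -4.0000)
||U^12 x|| = sqrt((-5.0000)^2 + (-4.0000)^2) = sqrt(41.0000) = 6.4031

6.4031


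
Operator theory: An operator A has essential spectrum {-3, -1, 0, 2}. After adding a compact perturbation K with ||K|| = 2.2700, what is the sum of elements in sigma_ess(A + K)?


By Weyl's theorem, the essential spectrum is invariant under compact perturbations.
sigma_ess(A + K) = sigma_ess(A) = {-3, -1, 0, 2}
Sum = -3 + -1 + 0 + 2 = -2

-2


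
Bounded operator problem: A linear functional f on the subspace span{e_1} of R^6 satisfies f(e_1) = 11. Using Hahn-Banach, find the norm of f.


The norm of f is given by ||f|| = sup_{||x||=1} |f(x)|.
On span{e_1}, ||e_1|| = 1, so ||f|| = |f(e_1)| / ||e_1||
= |11| / 1 = 11.0000

11.0000


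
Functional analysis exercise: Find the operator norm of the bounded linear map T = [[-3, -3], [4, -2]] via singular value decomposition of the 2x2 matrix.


A^T A = [[25, 1], [1, 13]]
trace(A^T A) = 38, det(A^T A) = 324
discriminant = 38^2 - 4*324 = 148
Largest eigenvalue of A^T A = (trace + sqrt(disc))/2 = 25.0828
||T|| = sqrt(25.0828) = 5.0083

5.0083


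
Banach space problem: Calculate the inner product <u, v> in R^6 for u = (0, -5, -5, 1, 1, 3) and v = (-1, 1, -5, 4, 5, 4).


Computing the standard inner product <u, v> = sum u_i * v_i
= 0*-1 + -5*1 + -5*-5 + 1*4 + 1*5 + 3*4
= 0 + -5 + 25 + 4 + 5 + 12
= 41

41


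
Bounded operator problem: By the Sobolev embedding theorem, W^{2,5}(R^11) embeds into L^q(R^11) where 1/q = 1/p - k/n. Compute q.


Using the Sobolev embedding formula: 1/q = 1/p - k/n
1/q = 1/5 - 2/11 = 1/55
q = 1/(1/55) = 55

55.0000


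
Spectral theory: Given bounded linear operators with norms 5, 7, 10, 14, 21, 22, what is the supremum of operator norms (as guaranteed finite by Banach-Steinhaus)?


By the Uniform Boundedness Principle, the supremum of norms is finite.
sup_k ||T_k|| = max(5, 7, 10, 14, 21, 22) = 22

22


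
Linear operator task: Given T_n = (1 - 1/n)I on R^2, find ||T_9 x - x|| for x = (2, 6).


T_9 x - x = (1 - 1/9)x - x = -x/9
||x|| = sqrt(40) = 6.3246
||T_9 x - x|| = ||x||/9 = 6.3246/9 = 0.7027

0.7027


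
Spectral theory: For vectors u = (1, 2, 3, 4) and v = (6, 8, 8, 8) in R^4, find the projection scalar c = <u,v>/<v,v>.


Computing <u,v> = 1*6 + 2*8 + 3*8 + 4*8 = 78
Computing <v,v> = 6^2 + 8^2 + 8^2 + 8^2 = 228
Projection coefficient = 78/228 = 0.3421

0.3421


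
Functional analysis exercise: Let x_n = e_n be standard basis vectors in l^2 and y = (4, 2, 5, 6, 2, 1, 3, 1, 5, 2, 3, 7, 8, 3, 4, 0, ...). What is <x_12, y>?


x_12 = e_12 is the standard basis vector with 1 in position 12.
<x_12, y> = y_12 = 7
As n -> infinity, <x_n, y> -> 0, confirming weak convergence of (x_n) to 0.

7


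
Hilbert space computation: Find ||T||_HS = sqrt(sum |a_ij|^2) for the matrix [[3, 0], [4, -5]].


The Hilbert-Schmidt norm is sqrt(sum of squares of all entries).
Sum of squares = 3^2 + 0^2 + 4^2 + (-5)^2
= 9 + 0 + 16 + 25 = 50
||T||_HS = sqrt(50) = 7.0711

7.0711


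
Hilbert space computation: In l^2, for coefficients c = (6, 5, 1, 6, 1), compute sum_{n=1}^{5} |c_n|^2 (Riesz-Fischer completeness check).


sum |c_n|^2 = 6^2 + 5^2 + 1^2 + 6^2 + 1^2
= 36 + 25 + 1 + 36 + 1
= 99

99


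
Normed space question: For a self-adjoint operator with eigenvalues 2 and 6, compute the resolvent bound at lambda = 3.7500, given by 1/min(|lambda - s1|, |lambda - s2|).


dist(3.7500, {2, 6}) = min(|3.7500 - 2|, |3.7500 - 6|)
= min(1.7500, 2.2500) = 1.7500
Resolvent bound = 1/1.7500 = 0.5714

0.5714


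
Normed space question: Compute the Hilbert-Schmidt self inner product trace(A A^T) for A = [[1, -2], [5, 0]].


trace(A * A^T) = sum of squares of all entries
= 1^2 + (-2)^2 + 5^2 + 0^2
= 1 + 4 + 25 + 0
= 30

30


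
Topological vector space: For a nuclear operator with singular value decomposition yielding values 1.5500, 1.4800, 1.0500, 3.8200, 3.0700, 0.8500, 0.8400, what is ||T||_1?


The nuclear norm is the sum of all singular values.
||T||_1 = 1.5500 + 1.4800 + 1.0500 + 3.8200 + 3.0700 + 0.8500 + 0.8400
= 12.6600

12.6600


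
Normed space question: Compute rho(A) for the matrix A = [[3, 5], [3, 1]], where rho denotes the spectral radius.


For a 2x2 matrix, eigenvalues satisfy lambda^2 - (trace)*lambda + det = 0
trace = 3 + 1 = 4
det = 3*1 - 5*3 = -12
discriminant = 4^2 - 4*(-12) = 64
spectral radius = max |eigenvalue| = 6.0000

6.0000


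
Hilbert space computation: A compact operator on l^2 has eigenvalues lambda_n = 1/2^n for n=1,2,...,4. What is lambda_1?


The eigenvalue formula gives lambda_1 = 1/2^1
= 1/2
= 0.5000

0.5000


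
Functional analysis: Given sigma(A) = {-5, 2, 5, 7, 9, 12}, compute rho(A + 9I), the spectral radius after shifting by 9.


Spectrum of A + 9I = {4, 11, 14, 16, 18, 21}
Spectral radius = max |lambda| over the shifted spectrum
= max(4, 11, 14, 16, 18, 21) = 21

21


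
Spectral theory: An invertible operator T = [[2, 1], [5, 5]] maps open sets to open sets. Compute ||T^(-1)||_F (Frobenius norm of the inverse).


det(T) = 2*5 - 1*5 = 5
T^(-1) = (1/5) * [[5, -1], [-5, 2]] = [[1.0000, -0.2000], [-1.0000, 0.4000]]
||T^(-1)||_F^2 = 1.0000^2 + (-0.2000)^2 + (-1.0000)^2 + 0.4000^2 = 2.2000
||T^(-1)||_F = sqrt(2.2000) = 1.4832

1.4832


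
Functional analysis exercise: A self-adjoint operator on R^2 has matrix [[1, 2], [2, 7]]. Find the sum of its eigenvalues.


For a self-adjoint (symmetric) matrix, the eigenvalues are real.
The sum of eigenvalues equals the trace of the matrix.
trace = 1 + 7 = 8

8


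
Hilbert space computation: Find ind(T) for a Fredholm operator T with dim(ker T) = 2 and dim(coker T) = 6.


The Fredholm index is defined as ind(T) = dim(ker T) - dim(coker T)
= 2 - 6
= -4

-4


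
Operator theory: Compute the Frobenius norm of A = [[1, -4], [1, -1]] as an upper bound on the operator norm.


||A||_F^2 = sum a_ij^2
= 1^2 + (-4)^2 + 1^2 + (-1)^2
= 1 + 16 + 1 + 1 = 19
||A||_F = sqrt(19) = 4.3589

4.3589


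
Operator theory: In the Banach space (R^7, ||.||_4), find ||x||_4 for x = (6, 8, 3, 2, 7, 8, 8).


The l^4 norm = (sum |x_i|^4)^(1/4)
Sum of 4th powers = 1296 + 4096 + 81 + 16 + 2401 + 4096 + 4096 = 16082
||x||_4 = (16082)^(1/4) = 11.2612

11.2612


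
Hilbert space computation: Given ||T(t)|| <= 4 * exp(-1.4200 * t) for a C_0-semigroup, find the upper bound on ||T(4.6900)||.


||T(4.6900)|| <= 4 * exp(-1.4200 * 4.6900)
= 4 * exp(-6.6598)
= 4 * 0.0013
= 0.0051

0.0051


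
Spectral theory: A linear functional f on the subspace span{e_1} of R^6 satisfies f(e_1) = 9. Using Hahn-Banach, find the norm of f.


The norm of f is given by ||f|| = sup_{||x||=1} |f(x)|.
On span{e_1}, ||e_1|| = 1, so ||f|| = |f(e_1)| / ||e_1||
= |9| / 1 = 9.0000

9.0000


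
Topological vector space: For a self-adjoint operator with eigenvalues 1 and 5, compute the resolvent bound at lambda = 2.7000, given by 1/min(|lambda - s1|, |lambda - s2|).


dist(2.7000, {1, 5}) = min(|2.7000 - 1|, |2.7000 - 5|)
= min(1.7000, 2.3000) = 1.7000
Resolvent bound = 1/1.7000 = 0.5882

0.5882


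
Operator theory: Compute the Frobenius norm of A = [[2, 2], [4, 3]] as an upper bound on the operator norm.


||A||_F^2 = sum a_ij^2
= 2^2 + 2^2 + 4^2 + 3^2
= 4 + 4 + 16 + 9 = 33
||A||_F = sqrt(33) = 5.7446

5.7446


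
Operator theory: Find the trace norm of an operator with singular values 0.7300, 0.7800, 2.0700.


The nuclear norm is the sum of all singular values.
||T||_1 = 0.7300 + 0.7800 + 2.0700
= 3.5800

3.5800


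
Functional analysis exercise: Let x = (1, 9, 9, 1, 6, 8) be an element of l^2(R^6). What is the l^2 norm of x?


The l^2 norm = (sum |x_i|^2)^(1/2)
Sum of 2th powers = 1 + 81 + 81 + 1 + 36 + 64 = 264
||x||_2 = (264)^(1/2) = 16.2481

16.2481


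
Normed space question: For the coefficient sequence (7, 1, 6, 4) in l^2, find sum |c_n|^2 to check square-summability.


sum |c_n|^2 = 7^2 + 1^2 + 6^2 + 4^2
= 49 + 1 + 36 + 16
= 102

102


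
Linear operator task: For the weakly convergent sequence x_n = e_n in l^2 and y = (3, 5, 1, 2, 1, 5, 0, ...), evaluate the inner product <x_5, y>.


x_5 = e_5 is the standard basis vector with 1 in position 5.
<x_5, y> = y_5 = 1
As n -> infinity, <x_n, y> -> 0, confirming weak convergence of (x_n) to 0.

1


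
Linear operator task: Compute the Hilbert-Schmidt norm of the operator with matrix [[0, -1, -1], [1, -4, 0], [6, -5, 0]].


The Hilbert-Schmidt norm is sqrt(sum of squares of all entries).
Sum of squares = 0^2 + (-1)^2 + (-1)^2 + 1^2 + (-4)^2 + 0^2 + 6^2 + (-5)^2 + 0^2
= 0 + 1 + 1 + 1 + 16 + 0 + 36 + 25 + 0 = 80
||T||_HS = sqrt(80) = 8.9443

8.9443


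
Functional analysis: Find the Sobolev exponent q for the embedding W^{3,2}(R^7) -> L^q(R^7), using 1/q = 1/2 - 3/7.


Using the Sobolev embedding formula: 1/q = 1/p - k/n
1/q = 1/2 - 3/7 = 1/14
q = 1/(1/14) = 14

14.0000


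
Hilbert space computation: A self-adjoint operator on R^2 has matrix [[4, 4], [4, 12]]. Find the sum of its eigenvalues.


For a self-adjoint (symmetric) matrix, the eigenvalues are real.
The sum of eigenvalues equals the trace of the matrix.
trace = 4 + 12 = 16

16


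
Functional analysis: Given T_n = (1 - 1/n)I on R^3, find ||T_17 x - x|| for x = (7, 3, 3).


T_17 x - x = (1 - 1/17)x - x = -x/17
||x|| = sqrt(67) = 8.1854
||T_17 x - x|| = ||x||/17 = 8.1854/17 = 0.4815

0.4815


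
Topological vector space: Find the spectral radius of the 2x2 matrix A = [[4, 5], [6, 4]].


For a 2x2 matrix, eigenvalues satisfy lambda^2 - (trace)*lambda + det = 0
trace = 4 + 4 = 8
det = 4*4 - 5*6 = -14
discriminant = 8^2 - 4*(-14) = 120
spectral radius = max |eigenvalue| = 9.4772

9.4772


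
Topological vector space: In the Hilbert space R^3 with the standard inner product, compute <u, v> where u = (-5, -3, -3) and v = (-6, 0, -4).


Computing the standard inner product <u, v> = sum u_i * v_i
= -5*-6 + -3*0 + -3*-4
= 30 + 0 + 12
= 42

42


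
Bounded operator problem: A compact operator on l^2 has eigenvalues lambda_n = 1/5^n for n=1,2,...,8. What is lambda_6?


The eigenvalue formula gives lambda_6 = 1/5^6
= 1/15625
= 6.4000e-05

6.4000e-05


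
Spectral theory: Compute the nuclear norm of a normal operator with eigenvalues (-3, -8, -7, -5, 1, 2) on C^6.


For a normal operator, singular values equal |eigenvalues|.
Trace norm = sum |lambda_i| = 3 + 8 + 7 + 5 + 1 + 2
= 26

26


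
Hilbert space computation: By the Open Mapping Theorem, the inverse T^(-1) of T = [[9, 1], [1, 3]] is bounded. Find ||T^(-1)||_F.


det(T) = 9*3 - 1*1 = 26
T^(-1) = (1/26) * [[3, -1], [-1, 9]] = [[0.1154, -0.0385], [-0.0385, 0.3462]]
||T^(-1)||_F^2 = 0.1154^2 + (-0.0385)^2 + (-0.0385)^2 + 0.3462^2 = 0.1361
||T^(-1)||_F = sqrt(0.1361) = 0.3689

0.3689


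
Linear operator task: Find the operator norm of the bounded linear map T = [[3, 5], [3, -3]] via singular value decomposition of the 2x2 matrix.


A^T A = [[18, 6], [6, 34]]
trace(A^T A) = 52, det(A^T A) = 576
discriminant = 52^2 - 4*576 = 400
Largest eigenvalue of A^T A = (trace + sqrt(disc))/2 = 36.0000
||T|| = sqrt(36.0000) = 6.0000

6.0000


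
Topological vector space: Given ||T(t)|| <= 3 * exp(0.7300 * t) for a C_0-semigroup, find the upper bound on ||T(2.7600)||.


||T(2.7600)|| <= 3 * exp(0.7300 * 2.7600)
= 3 * exp(2.0148)
= 3 * 7.4992
= 22.4977

22.4977


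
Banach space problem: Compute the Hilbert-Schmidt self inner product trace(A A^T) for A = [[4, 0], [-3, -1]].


trace(A * A^T) = sum of squares of all entries
= 4^2 + 0^2 + (-3)^2 + (-1)^2
= 16 + 0 + 9 + 1
= 26

26


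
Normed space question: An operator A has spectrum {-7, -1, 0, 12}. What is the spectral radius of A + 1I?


Spectrum of A + 1I = {-6, 0, 1, 13}
Spectral radius = max |lambda| over the shifted spectrum
= max(6, 0, 1, 13) = 13

13


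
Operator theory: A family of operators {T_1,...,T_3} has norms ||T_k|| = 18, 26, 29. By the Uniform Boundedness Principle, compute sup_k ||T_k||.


By the Uniform Boundedness Principle, the supremum of norms is finite.
sup_k ||T_k|| = max(18, 26, 29) = 29

29


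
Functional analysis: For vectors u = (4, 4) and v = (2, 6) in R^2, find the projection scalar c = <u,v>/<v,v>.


Computing <u,v> = 4*2 + 4*6 = 32
Computing <v,v> = 2^2 + 6^2 = 40
Projection coefficient = 32/40 = 0.8000

0.8000


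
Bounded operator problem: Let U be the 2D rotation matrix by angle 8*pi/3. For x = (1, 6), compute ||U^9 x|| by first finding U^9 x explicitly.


U is a rotation by theta = 8*pi/3
U^9 = rotation by 9*theta = 72*pi/3 = 0*pi/3 (mod 2*pi)
cos(0*pi/3) = 1.0000, sin(0*pi/3) = 0.0000
U^9 x = (1.0000 * 1 - 0.0000 * 6, 0.0000 * 1 + 1.0000 * 6)
= (1.0000, 6.0000)
||U^9 x|| = sqrt(1.0000^2 + 6.0000^2) = sqrt(37.0000) = 6.0828

6.0828


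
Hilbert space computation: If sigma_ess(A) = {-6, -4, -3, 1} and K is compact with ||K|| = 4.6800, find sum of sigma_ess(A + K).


By Weyl's theorem, the essential spectrum is invariant under compact perturbations.
sigma_ess(A + K) = sigma_ess(A) = {-6, -4, -3, 1}
Sum = -6 + -4 + -3 + 1 = -12

-12


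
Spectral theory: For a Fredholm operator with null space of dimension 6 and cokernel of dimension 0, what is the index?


The Fredholm index is defined as ind(T) = dim(ker T) - dim(coker T)
= 6 - 0
= 6

6


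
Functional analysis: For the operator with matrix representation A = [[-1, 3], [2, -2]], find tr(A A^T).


trace(A * A^T) = sum of squares of all entries
= (-1)^2 + 3^2 + 2^2 + (-2)^2
= 1 + 9 + 4 + 4
= 18

18


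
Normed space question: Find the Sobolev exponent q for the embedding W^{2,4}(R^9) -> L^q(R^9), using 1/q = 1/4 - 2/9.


Using the Sobolev embedding formula: 1/q = 1/p - k/n
1/q = 1/4 - 2/9 = 1/36
q = 1/(1/36) = 36

36.0000


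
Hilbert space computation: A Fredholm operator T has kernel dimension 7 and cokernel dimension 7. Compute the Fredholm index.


The Fredholm index is defined as ind(T) = dim(ker T) - dim(coker T)
= 7 - 7
= 0

0


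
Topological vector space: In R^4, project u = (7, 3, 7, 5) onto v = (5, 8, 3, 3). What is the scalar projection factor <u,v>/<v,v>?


Computing <u,v> = 7*5 + 3*8 + 7*3 + 5*3 = 95
Computing <v,v> = 5^2 + 8^2 + 3^2 + 3^2 = 107
Projection coefficient = 95/107 = 0.8879

0.8879


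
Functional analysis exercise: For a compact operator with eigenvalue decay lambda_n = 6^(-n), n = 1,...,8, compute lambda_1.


The eigenvalue formula gives lambda_1 = 1/6^1
= 1/6
= 0.1667

0.1667


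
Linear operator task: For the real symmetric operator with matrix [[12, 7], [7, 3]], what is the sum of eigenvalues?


For a self-adjoint (symmetric) matrix, the eigenvalues are real.
The sum of eigenvalues equals the trace of the matrix.
trace = 12 + 3 = 15

15


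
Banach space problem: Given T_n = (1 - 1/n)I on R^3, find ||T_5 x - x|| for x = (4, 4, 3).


T_5 x - x = (1 - 1/5)x - x = -x/5
||x|| = sqrt(41) = 6.4031
||T_5 x - x|| = ||x||/5 = 6.4031/5 = 1.2806

1.2806


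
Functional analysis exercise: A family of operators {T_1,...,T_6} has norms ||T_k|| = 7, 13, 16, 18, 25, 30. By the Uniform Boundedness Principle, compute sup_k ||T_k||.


By the Uniform Boundedness Principle, the supremum of norms is finite.
sup_k ||T_k|| = max(7, 13, 16, 18, 25, 30) = 30

30


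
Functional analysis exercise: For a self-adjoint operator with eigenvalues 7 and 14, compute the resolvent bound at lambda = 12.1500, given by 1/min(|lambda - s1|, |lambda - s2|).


dist(12.1500, {7, 14}) = min(|12.1500 - 7|, |12.1500 - 14|)
= min(5.1500, 1.8500) = 1.8500
Resolvent bound = 1/1.8500 = 0.5405

0.5405


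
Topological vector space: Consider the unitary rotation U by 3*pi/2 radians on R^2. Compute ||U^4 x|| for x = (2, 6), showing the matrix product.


U is a rotation by theta = 3*pi/2
U^4 = rotation by 4*theta = 12*pi/2 = 0*pi/2 (mod 2*pi)
cos(0*pi/2) = 1.0000, sin(0*pi/2) = 0.0000
U^4 x = (1.0000 * 2 - 0.0000 * 6, 0.0000 * 2 + 1.0000 * 6)
= (2.0000, 6.0000)
||U^4 x|| = sqrt(2.0000^2 + 6.0000^2) = sqrt(40.0000) = 6.3246

6.3246


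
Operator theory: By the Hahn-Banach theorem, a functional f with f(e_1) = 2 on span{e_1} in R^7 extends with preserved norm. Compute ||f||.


The norm of f is given by ||f|| = sup_{||x||=1} |f(x)|.
On span{e_1}, ||e_1|| = 1, so ||f|| = |f(e_1)| / ||e_1||
= |2| / 1 = 2.0000

2.0000


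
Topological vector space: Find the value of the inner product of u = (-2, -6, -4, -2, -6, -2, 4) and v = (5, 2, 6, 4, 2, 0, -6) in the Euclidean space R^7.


Computing the standard inner product <u, v> = sum u_i * v_i
= -2*5 + -6*2 + -4*6 + -2*4 + -6*2 + -2*0 + 4*-6
= -10 + -12 + -24 + -8 + -12 + 0 + -24
= -90

-90


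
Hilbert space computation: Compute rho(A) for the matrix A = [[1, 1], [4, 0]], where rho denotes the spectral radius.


For a 2x2 matrix, eigenvalues satisfy lambda^2 - (trace)*lambda + det = 0
trace = 1 + 0 = 1
det = 1*0 - 1*4 = -4
discriminant = 1^2 - 4*(-4) = 17
spectral radius = max |eigenvalue| = 2.5616

2.5616


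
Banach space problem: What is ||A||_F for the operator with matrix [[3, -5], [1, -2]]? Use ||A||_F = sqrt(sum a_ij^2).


||A||_F^2 = sum a_ij^2
= 3^2 + (-5)^2 + 1^2 + (-2)^2
= 9 + 25 + 1 + 4 = 39
||A||_F = sqrt(39) = 6.2450

6.2450


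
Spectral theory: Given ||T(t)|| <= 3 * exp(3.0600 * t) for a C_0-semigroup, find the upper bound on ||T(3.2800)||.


||T(3.2800)|| <= 3 * exp(3.0600 * 3.2800)
= 3 * exp(10.0368)
= 3 * 22852.1389
= 68556.4168

68556.4168


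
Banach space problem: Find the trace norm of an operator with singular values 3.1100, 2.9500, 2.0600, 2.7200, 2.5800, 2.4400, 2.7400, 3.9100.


The nuclear norm is the sum of all singular values.
||T||_1 = 3.1100 + 2.9500 + 2.0600 + 2.7200 + 2.5800 + 2.4400 + 2.7400 + 3.9100
= 22.5100

22.5100


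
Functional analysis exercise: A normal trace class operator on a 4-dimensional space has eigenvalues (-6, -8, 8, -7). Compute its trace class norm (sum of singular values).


For a normal operator, singular values equal |eigenvalues|.
Trace norm = sum |lambda_i| = 6 + 8 + 8 + 7
= 29

29


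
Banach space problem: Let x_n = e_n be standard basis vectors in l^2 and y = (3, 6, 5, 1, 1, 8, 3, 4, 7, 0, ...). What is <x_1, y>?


x_1 = e_1 is the standard basis vector with 1 in position 1.
<x_1, y> = y_1 = 3
As n -> infinity, <x_n, y> -> 0, confirming weak convergence of (x_n) to 0.

3


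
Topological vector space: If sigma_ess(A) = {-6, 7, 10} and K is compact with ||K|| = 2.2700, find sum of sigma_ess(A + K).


By Weyl's theorem, the essential spectrum is invariant under compact perturbations.
sigma_ess(A + K) = sigma_ess(A) = {-6, 7, 10}
Sum = -6 + 7 + 10 = 11

11


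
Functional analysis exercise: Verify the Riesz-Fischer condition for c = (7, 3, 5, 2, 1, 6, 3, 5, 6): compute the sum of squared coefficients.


sum |c_n|^2 = 7^2 + 3^2 + 5^2 + 2^2 + 1^2 + 6^2 + 3^2 + 5^2 + 6^2
= 49 + 9 + 25 + 4 + 1 + 36 + 9 + 25 + 36
= 194

194


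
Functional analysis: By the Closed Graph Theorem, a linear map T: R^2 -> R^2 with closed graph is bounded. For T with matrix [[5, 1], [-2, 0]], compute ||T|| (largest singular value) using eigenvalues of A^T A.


A^T A = [[29, 5], [5, 1]]
trace(A^T A) = 30, det(A^T A) = 4
discriminant = 30^2 - 4*4 = 884
Largest eigenvalue of A^T A = (trace + sqrt(disc))/2 = 29.8661
||T|| = sqrt(29.8661) = 5.4650

5.4650


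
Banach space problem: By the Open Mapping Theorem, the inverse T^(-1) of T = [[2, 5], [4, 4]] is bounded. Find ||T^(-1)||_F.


det(T) = 2*4 - 5*4 = -12
T^(-1) = (1/-12) * [[4, -5], [-4, 2]] = [[-0.3333, 0.4167], [0.3333, -0.1667]]
||T^(-1)||_F^2 = (-0.3333)^2 + 0.4167^2 + 0.3333^2 + (-0.1667)^2 = 0.4236
||T^(-1)||_F = sqrt(0.4236) = 0.6509

0.6509


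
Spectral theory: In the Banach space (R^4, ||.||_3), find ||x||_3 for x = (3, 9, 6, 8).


The l^3 norm = (sum |x_i|^3)^(1/3)
Sum of 3th powers = 27 + 729 + 216 + 512 = 1484
||x||_3 = (1484)^(1/3) = 11.4063

11.4063


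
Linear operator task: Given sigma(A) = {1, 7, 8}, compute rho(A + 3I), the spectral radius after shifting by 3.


Spectrum of A + 3I = {4, 10, 11}
Spectral radius = max |lambda| over the shifted spectrum
= max(4, 10, 11) = 11

11


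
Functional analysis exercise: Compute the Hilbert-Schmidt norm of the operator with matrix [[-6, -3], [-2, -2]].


The Hilbert-Schmidt norm is sqrt(sum of squares of all entries).
Sum of squares = (-6)^2 + (-3)^2 + (-2)^2 + (-2)^2
= 36 + 9 + 4 + 4 = 53
||T||_HS = sqrt(53) = 7.2801

7.2801


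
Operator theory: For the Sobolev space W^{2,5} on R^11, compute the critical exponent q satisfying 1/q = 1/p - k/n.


Using the Sobolev embedding formula: 1/q = 1/p - k/n
1/q = 1/5 - 2/11 = 1/55
q = 1/(1/55) = 55

55.0000


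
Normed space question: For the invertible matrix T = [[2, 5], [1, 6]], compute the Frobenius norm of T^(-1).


det(T) = 2*6 - 5*1 = 7
T^(-1) = (1/7) * [[6, -5], [-1, 2]] = [[0.8571, -0.7143], [-0.1429, 0.2857]]
||T^(-1)||_F^2 = 0.8571^2 + (-0.7143)^2 + (-0.1429)^2 + 0.2857^2 = 1.3469
||T^(-1)||_F = sqrt(1.3469) = 1.1606

1.1606


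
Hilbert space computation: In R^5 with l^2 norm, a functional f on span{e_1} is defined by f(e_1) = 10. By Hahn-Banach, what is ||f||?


The norm of f is given by ||f|| = sup_{||x||=1} |f(x)|.
On span{e_1}, ||e_1|| = 1, so ||f|| = |f(e_1)| / ||e_1||
= |10| / 1 = 10.0000

10.0000


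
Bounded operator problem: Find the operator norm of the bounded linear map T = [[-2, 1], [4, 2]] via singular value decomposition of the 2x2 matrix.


A^T A = [[20, 6], [6, 5]]
trace(A^T A) = 25, det(A^T A) = 64
discriminant = 25^2 - 4*64 = 369
Largest eigenvalue of A^T A = (trace + sqrt(disc))/2 = 22.1047
||T|| = sqrt(22.1047) = 4.7016

4.7016


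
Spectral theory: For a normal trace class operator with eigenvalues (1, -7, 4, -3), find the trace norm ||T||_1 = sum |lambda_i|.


For a normal operator, singular values equal |eigenvalues|.
Trace norm = sum |lambda_i| = 1 + 7 + 4 + 3
= 15

15


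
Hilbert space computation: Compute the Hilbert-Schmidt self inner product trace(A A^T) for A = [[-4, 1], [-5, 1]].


trace(A * A^T) = sum of squares of all entries
= (-4)^2 + 1^2 + (-5)^2 + 1^2
= 16 + 1 + 25 + 1
= 43

43


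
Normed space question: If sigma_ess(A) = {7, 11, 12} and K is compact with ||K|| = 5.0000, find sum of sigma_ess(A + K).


By Weyl's theorem, the essential spectrum is invariant under compact perturbations.
sigma_ess(A + K) = sigma_ess(A) = {7, 11, 12}
Sum = 7 + 11 + 12 = 30

30


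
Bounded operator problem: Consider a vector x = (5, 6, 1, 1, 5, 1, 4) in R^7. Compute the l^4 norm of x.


The l^4 norm = (sum |x_i|^4)^(1/4)
Sum of 4th powers = 625 + 1296 + 1 + 1 + 625 + 1 + 256 = 2805
||x||_4 = (2805)^(1/4) = 7.2775

7.2775


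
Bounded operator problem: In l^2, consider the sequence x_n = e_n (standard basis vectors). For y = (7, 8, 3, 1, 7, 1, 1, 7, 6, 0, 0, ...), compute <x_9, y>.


x_9 = e_9 is the standard basis vector with 1 in position 9.
<x_9, y> = y_9 = 6
As n -> infinity, <x_n, y> -> 0, confirming weak convergence of (x_n) to 0.

6


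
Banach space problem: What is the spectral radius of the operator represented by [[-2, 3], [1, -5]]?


For a 2x2 matrix, eigenvalues satisfy lambda^2 - (trace)*lambda + det = 0
trace = -2 + -5 = -7
det = -2*-5 - 3*1 = 7
discriminant = (-7)^2 - 4*(7) = 21
spectral radius = max |eigenvalue| = 5.7913

5.7913


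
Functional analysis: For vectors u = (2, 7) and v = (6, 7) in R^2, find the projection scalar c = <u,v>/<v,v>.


Computing <u,v> = 2*6 + 7*7 = 61
Computing <v,v> = 6^2 + 7^2 = 85
Projection coefficient = 61/85 = 0.7176

0.7176


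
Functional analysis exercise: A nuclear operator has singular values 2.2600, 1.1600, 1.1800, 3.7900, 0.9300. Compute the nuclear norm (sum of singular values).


The nuclear norm is the sum of all singular values.
||T||_1 = 2.2600 + 1.1600 + 1.1800 + 3.7900 + 0.9300
= 9.3200

9.3200


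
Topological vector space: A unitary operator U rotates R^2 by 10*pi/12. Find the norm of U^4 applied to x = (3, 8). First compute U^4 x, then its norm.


U is a rotation by theta = 10*pi/12
U^4 = rotation by 4*theta = 40*pi/12 = 16*pi/12 (mod 2*pi)
cos(16*pi/12) = -0.5000, sin(16*pi/12) = -0.8660
U^4 x = (-0.5000 * 3 - -0.8660 * 8, -0.8660 * 3 + -0.5000 * 8)
= (5.4282, -6.5981)
||U^4 x|| = sqrt(5.4282^2 + (-6.5981)^2) = sqrt(73.0000) = 8.5440

8.5440


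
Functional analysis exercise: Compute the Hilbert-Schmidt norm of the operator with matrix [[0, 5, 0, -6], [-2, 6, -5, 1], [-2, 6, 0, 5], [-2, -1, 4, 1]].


The Hilbert-Schmidt norm is sqrt(sum of squares of all entries).
Sum of squares = 0^2 + 5^2 + 0^2 + (-6)^2 + (-2)^2 + 6^2 + (-5)^2 + 1^2 + (-2)^2 + 6^2 + 0^2 + 5^2 + (-2)^2 + (-1)^2 + 4^2 + 1^2
= 0 + 25 + 0 + 36 + 4 + 36 + 25 + 1 + 4 + 36 + 0 + 25 + 4 + 1 + 16 + 1 = 214
||T||_HS = sqrt(214) = 14.6287

14.6287


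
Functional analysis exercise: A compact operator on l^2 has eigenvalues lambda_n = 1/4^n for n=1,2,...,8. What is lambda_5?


The eigenvalue formula gives lambda_5 = 1/4^5
= 1/1024
= 9.7656e-04

9.7656e-04


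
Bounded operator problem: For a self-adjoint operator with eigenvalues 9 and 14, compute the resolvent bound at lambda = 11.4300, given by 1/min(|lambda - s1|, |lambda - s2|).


dist(11.4300, {9, 14}) = min(|11.4300 - 9|, |11.4300 - 14|)
= min(2.4300, 2.5700) = 2.4300
Resolvent bound = 1/2.4300 = 0.4115

0.4115


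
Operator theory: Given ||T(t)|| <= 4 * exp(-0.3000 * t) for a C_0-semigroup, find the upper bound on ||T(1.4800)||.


||T(1.4800)|| <= 4 * exp(-0.3000 * 1.4800)
= 4 * exp(-0.4440)
= 4 * 0.6415
= 2.5659

2.5659


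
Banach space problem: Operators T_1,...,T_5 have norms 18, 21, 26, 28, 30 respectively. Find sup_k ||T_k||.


By the Uniform Boundedness Principle, the supremum of norms is finite.
sup_k ||T_k|| = max(18, 21, 26, 28, 30) = 30

30


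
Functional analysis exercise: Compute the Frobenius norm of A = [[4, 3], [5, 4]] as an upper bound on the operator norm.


||A||_F^2 = sum a_ij^2
= 4^2 + 3^2 + 5^2 + 4^2
= 16 + 9 + 25 + 16 = 66
||A||_F = sqrt(66) = 8.1240

8.1240


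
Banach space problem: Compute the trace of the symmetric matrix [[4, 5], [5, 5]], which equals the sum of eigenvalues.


For a self-adjoint (symmetric) matrix, the eigenvalues are real.
The sum of eigenvalues equals the trace of the matrix.
trace = 4 + 5 = 9

9


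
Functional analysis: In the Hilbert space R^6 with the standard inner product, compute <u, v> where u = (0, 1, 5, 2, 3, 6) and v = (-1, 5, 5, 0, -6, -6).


Computing the standard inner product <u, v> = sum u_i * v_i
= 0*-1 + 1*5 + 5*5 + 2*0 + 3*-6 + 6*-6
= 0 + 5 + 25 + 0 + -18 + -36
= -24

-24


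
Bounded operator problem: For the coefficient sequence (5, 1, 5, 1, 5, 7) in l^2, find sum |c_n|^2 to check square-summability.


sum |c_n|^2 = 5^2 + 1^2 + 5^2 + 1^2 + 5^2 + 7^2
= 25 + 1 + 25 + 1 + 25 + 49
= 126

126


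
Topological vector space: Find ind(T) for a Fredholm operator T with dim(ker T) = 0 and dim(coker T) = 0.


The Fredholm index is defined as ind(T) = dim(ker T) - dim(coker T)
= 0 - 0
= 0

0


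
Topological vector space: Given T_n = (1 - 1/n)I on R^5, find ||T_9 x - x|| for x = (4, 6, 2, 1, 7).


T_9 x - x = (1 - 1/9)x - x = -x/9
||x|| = sqrt(106) = 10.2956
||T_9 x - x|| = ||x||/9 = 10.2956/9 = 1.1440

1.1440


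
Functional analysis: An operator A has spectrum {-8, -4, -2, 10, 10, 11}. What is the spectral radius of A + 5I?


Spectrum of A + 5I = {-3, 1, 3, 15, 15, 16}
Spectral radius = max |lambda| over the shifted spectrum
= max(3, 1, 3, 15, 15, 16) = 16

16


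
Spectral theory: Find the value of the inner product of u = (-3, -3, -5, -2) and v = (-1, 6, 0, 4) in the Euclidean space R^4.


Computing the standard inner product <u, v> = sum u_i * v_i
= -3*-1 + -3*6 + -5*0 + -2*4
= 3 + -18 + 0 + -8
= -23

-23


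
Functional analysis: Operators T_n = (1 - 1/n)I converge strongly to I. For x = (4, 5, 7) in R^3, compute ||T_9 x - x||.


T_9 x - x = (1 - 1/9)x - x = -x/9
||x|| = sqrt(90) = 9.4868
||T_9 x - x|| = ||x||/9 = 9.4868/9 = 1.0541

1.0541


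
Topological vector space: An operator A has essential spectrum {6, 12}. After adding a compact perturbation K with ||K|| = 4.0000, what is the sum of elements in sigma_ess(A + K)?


By Weyl's theorem, the essential spectrum is invariant under compact perturbations.
sigma_ess(A + K) = sigma_ess(A) = {6, 12}
Sum = 6 + 12 = 18

18


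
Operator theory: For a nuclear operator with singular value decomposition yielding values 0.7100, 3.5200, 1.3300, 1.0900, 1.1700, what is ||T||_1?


The nuclear norm is the sum of all singular values.
||T||_1 = 0.7100 + 3.5200 + 1.3300 + 1.0900 + 1.1700
= 7.8200

7.8200


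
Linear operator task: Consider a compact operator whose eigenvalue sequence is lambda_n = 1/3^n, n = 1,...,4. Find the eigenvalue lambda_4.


The eigenvalue formula gives lambda_4 = 1/3^4
= 1/81
= 0.0123

0.0123


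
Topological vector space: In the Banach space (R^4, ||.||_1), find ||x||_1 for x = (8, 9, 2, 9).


The l^1 norm equals the sum of absolute values of all components.
||x||_1 = 8 + 9 + 2 + 9
= 28

28.0000


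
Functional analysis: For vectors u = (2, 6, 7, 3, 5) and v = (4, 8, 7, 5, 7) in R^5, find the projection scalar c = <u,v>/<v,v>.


Computing <u,v> = 2*4 + 6*8 + 7*7 + 3*5 + 5*7 = 155
Computing <v,v> = 4^2 + 8^2 + 7^2 + 5^2 + 7^2 = 203
Projection coefficient = 155/203 = 0.7635

0.7635


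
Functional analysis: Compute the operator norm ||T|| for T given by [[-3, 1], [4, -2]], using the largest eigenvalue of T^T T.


A^T A = [[25, -11], [-11, 5]]
trace(A^T A) = 30, det(A^T A) = 4
discriminant = 30^2 - 4*4 = 884
Largest eigenvalue of A^T A = (trace + sqrt(disc))/2 = 29.8661
||T|| = sqrt(29.8661) = 5.4650

5.4650


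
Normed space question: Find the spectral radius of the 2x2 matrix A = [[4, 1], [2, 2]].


For a 2x2 matrix, eigenvalues satisfy lambda^2 - (trace)*lambda + det = 0
trace = 4 + 2 = 6
det = 4*2 - 1*2 = 6
discriminant = 6^2 - 4*(6) = 12
spectral radius = max |eigenvalue| = 4.7321

4.7321


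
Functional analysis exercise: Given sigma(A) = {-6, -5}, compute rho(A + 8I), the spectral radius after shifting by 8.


Spectrum of A + 8I = {2, 3}
Spectral radius = max |lambda| over the shifted spectrum
= max(2, 3) = 3

3


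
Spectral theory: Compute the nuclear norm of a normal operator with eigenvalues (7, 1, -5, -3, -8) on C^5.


For a normal operator, singular values equal |eigenvalues|.
Trace norm = sum |lambda_i| = 7 + 1 + 5 + 3 + 8
= 24

24


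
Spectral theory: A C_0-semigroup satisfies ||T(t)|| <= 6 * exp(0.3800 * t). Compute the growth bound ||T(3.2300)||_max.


||T(3.2300)|| <= 6 * exp(0.3800 * 3.2300)
= 6 * exp(1.2274)
= 6 * 3.4123
= 20.4741

20.4741


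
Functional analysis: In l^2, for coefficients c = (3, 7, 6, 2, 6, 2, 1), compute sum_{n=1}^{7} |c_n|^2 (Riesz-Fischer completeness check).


sum |c_n|^2 = 3^2 + 7^2 + 6^2 + 2^2 + 6^2 + 2^2 + 1^2
= 9 + 49 + 36 + 4 + 36 + 4 + 1
= 139

139


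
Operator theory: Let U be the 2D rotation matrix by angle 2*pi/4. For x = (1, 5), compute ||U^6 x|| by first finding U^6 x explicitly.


U is a rotation by theta = 2*pi/4
U^6 = rotation by 6*theta = 12*pi/4 = 4*pi/4 (mod 2*pi)
cos(4*pi/4) = -1.0000, sin(4*pi/4) = 0.0000
U^6 x = (-1.0000 * 1 - 0.0000 * 5, 0.0000 * 1 + -1.0000 * 5)
= (-1.0000, -5.0000)
||U^6 x|| = sqrt((-1.0000)^2 + (-5.0000)^2) = sqrt(26.0000) = 5.0990

5.0990


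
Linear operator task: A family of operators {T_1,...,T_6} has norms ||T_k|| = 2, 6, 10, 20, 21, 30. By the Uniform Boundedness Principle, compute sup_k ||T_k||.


By the Uniform Boundedness Principle, the supremum of norms is finite.
sup_k ||T_k|| = max(2, 6, 10, 20, 21, 30) = 30

30


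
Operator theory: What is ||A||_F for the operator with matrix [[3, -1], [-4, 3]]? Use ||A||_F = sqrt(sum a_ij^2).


||A||_F^2 = sum a_ij^2
= 3^2 + (-1)^2 + (-4)^2 + 3^2
= 9 + 1 + 16 + 9 = 35
||A||_F = sqrt(35) = 5.9161

5.9161


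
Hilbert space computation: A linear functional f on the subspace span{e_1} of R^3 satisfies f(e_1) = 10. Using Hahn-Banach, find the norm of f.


The norm of f is given by ||f|| = sup_{||x||=1} |f(x)|.
On span{e_1}, ||e_1|| = 1, so ||f|| = |f(e_1)| / ||e_1||
= |10| / 1 = 10.0000

10.0000


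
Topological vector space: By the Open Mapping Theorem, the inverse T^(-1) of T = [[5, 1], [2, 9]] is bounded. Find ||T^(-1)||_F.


det(T) = 5*9 - 1*2 = 43
T^(-1) = (1/43) * [[9, -1], [-2, 5]] = [[0.2093, -0.0233], [-0.0465, 0.1163]]
||T^(-1)||_F^2 = 0.2093^2 + (-0.0233)^2 + (-0.0465)^2 + 0.1163^2 = 0.0600
||T^(-1)||_F = sqrt(0.0600) = 0.2450

0.2450


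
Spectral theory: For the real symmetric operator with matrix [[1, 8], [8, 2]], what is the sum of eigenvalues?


For a self-adjoint (symmetric) matrix, the eigenvalues are real.
The sum of eigenvalues equals the trace of the matrix.
trace = 1 + 2 = 3

3


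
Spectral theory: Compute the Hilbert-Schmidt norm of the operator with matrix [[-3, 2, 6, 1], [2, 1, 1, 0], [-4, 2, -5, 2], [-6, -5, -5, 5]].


The Hilbert-Schmidt norm is sqrt(sum of squares of all entries).
Sum of squares = (-3)^2 + 2^2 + 6^2 + 1^2 + 2^2 + 1^2 + 1^2 + 0^2 + (-4)^2 + 2^2 + (-5)^2 + 2^2 + (-6)^2 + (-5)^2 + (-5)^2 + 5^2
= 9 + 4 + 36 + 1 + 4 + 1 + 1 + 0 + 16 + 4 + 25 + 4 + 36 + 25 + 25 + 25 = 216
||T||_HS = sqrt(216) = 14.6969

14.6969


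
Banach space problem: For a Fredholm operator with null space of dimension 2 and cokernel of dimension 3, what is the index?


The Fredholm index is defined as ind(T) = dim(ker T) - dim(coker T)
= 2 - 3
= -1

-1


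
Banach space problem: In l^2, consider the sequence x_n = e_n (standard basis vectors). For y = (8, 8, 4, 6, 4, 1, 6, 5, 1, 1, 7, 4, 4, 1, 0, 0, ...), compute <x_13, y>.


x_13 = e_13 is the standard basis vector with 1 in position 13.
<x_13, y> = y_13 = 4
As n -> infinity, <x_n, y> -> 0, confirming weak convergence of (x_n) to 0.

4


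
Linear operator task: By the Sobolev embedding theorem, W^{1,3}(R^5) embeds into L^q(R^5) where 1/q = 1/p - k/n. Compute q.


Using the Sobolev embedding formula: 1/q = 1/p - k/n
1/q = 1/3 - 1/5 = 2/15
q = 1/(2/15) = 15/2 = 7.5000

7.5000


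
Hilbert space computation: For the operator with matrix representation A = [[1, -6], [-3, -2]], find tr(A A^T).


trace(A * A^T) = sum of squares of all entries
= 1^2 + (-6)^2 + (-3)^2 + (-2)^2
= 1 + 36 + 9 + 4
= 50

50


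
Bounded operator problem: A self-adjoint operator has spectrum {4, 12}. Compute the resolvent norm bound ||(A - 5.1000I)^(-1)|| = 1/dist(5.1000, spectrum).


dist(5.1000, {4, 12}) = min(|5.1000 - 4|, |5.1000 - 12|)
= min(1.1000, 6.9000) = 1.1000
Resolvent bound = 1/1.1000 = 0.9091

0.9091


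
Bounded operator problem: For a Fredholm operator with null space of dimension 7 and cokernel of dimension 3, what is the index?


The Fredholm index is defined as ind(T) = dim(ker T) - dim(coker T)
= 7 - 3
= 4

4


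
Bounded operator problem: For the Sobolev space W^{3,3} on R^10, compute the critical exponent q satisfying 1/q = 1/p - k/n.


Using the Sobolev embedding formula: 1/q = 1/p - k/n
1/q = 1/3 - 3/10 = 1/30
q = 1/(1/30) = 30

30.0000


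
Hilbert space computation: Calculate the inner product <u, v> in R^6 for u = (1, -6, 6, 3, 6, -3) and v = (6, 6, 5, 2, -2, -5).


Computing the standard inner product <u, v> = sum u_i * v_i
= 1*6 + -6*6 + 6*5 + 3*2 + 6*-2 + -3*-5
= 6 + -36 + 30 + 6 + -12 + 15
= 9

9


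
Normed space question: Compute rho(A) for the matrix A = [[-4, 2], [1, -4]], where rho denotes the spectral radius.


For a 2x2 matrix, eigenvalues satisfy lambda^2 - (trace)*lambda + det = 0
trace = -4 + -4 = -8
det = -4*-4 - 2*1 = 14
discriminant = (-8)^2 - 4*(14) = 8
spectral radius = max |eigenvalue| = 5.4142

5.4142


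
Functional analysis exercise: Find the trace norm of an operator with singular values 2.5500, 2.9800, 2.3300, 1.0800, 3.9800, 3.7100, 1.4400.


The nuclear norm is the sum of all singular values.
||T||_1 = 2.5500 + 2.9800 + 2.3300 + 1.0800 + 3.9800 + 3.7100 + 1.4400
= 18.0700

18.0700
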